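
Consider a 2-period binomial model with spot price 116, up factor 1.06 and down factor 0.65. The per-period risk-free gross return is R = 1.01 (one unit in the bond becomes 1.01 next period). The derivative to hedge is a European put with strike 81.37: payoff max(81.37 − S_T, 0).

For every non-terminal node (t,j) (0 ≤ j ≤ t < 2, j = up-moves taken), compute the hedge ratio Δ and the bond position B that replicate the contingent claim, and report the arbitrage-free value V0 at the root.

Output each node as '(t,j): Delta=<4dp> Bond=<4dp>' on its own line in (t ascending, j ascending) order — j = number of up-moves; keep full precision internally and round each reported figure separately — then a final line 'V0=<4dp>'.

(0,0): Delta=-0.1049 Bond=12.9455
(1,0): Delta=-1.0000 Bond=80.5644
(1,1): Delta=-0.0287 Bond=3.7014
V0=0.7753

The replicating-portfolio and risk-neutral prices coincide; use p* = (1.01−0.65)/(1.06−0.65) = 0.8780 for the latter.
Terminal values V(2,·): V(2,0)=32.3600, V(2,1)=1.4460, V(2,2)=0.0000
(1,0): S=75.4000. Δ = (V_up−V_dn)/(S_up−S_dn) = (1.4460−32.3600)/(79.9240−49.0100) = -1.0000. V = [p*·1.4460 + (1−p*)·32.3600]/1.01 = 5.1644. B = V − Δ·S = 80.5644.
(1,1): S=122.9600. Δ = (V_up−V_dn)/(S_up−S_dn) = (0.0000−1.4460)/(130.3376−79.9240) = -0.0287. V = [p*·0.0000 + (1−p*)·1.4460]/1.01 = 0.1746. B = V − Δ·S = 3.7014.
(0,0): S=116.0000. Δ = (V_up−V_dn)/(S_up−S_dn) = (0.1746−5.1644)/(122.9600−75.4000) = -0.1049. V = [p*·0.1746 + (1−p*)·5.1644]/1.01 = 0.7753. B = V − Δ·S = 12.9455.
Check: Δ(0,0)·S0 + B(0,0) = 0.7753 = V0.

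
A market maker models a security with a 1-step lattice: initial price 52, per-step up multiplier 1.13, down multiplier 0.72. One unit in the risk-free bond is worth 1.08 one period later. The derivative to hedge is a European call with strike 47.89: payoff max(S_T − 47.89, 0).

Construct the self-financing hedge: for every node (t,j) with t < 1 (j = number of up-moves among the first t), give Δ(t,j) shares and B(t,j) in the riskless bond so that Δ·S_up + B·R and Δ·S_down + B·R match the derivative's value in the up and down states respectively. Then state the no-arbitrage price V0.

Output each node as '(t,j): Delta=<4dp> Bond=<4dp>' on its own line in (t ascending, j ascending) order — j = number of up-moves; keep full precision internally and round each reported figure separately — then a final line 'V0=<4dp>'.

(0,0): Delta=0.5098 Bond=-17.6748
V0=8.8374

The replicating-portfolio and risk-neutral prices coincide; use p* = (1.08−0.72)/(1.13−0.72) = 0.8780 for the latter.
Terminal values V(1,·): V(1,0)=0.0000, V(1,1)=10.8700
Node (0,0) S=52.0000: V=(p*·10.8700+(1−p*)·0.0000)/1.08=8.8374; Δ=(10.8700−0.0000)/(58.7600−37.4400)=0.5098; B=V−Δ·S=-17.6748
Check: Δ(0,0)·S0 + B(0,0) = 8.8374 = V0.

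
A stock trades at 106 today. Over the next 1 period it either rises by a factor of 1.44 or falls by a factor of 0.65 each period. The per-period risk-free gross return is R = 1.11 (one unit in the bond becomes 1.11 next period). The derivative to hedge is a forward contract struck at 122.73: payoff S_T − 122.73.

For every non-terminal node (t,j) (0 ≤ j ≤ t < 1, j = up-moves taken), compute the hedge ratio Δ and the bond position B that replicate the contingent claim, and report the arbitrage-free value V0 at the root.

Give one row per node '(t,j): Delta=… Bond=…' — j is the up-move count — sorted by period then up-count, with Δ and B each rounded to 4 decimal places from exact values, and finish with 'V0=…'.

No-arbitrage ⇒ martingale measure with p* = (R−d)/(u−d) = 0.5823.
Payoff layer (t=1): V(1,0)=-53.8300, V(1,1)=29.9100
Node (0,0) S=106.0000: V=(p*·29.9100+(1−p*)·-53.8300)/1.11=-4.5676; Δ=(29.9100−-53.8300)/(152.6400−68.9000)=1.0000; B=V−Δ·S=-110.5676
The time-0 hedge costs -4.5676, which is the no-arbitrage price.

(0,0): Delta=1.0000 Bond=-110.5676
V0=-4.5676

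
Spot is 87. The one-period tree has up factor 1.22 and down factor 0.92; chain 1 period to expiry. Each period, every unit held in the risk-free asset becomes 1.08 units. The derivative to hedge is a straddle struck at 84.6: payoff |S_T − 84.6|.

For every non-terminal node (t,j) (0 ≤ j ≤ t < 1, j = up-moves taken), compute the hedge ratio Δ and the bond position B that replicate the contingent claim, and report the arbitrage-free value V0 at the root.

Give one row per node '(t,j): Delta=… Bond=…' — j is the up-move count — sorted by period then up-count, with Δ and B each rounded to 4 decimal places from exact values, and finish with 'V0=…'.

No-arbitrage ⇒ martingale measure with p* = (R−d)/(u−d) = 0.5333.
Terminal payoffs: V(1,0)=4.5600, V(1,1)=21.5400
Node (0,0) S=87.0000: V=(p*·21.5400+(1−p*)·4.5600)/1.08=12.6074; Δ=(21.5400−4.5600)/(106.1400−80.0400)=0.6506; B=V−Δ·S=-43.9926
Each (Δ,B) replicates both successor values, so the strategy is self-financing and V0 is arbitrage-free.

(0,0): Delta=0.6506 Bond=-43.9926
V0=12.6074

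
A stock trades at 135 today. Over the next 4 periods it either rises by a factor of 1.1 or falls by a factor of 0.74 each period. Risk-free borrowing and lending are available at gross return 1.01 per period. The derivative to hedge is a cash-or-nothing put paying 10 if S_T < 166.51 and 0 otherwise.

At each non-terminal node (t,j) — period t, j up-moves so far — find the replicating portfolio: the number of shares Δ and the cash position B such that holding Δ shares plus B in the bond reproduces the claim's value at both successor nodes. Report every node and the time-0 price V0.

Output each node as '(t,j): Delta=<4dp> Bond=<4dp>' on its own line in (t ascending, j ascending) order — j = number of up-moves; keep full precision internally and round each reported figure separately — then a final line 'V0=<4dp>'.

Risk-neutral probability p* = (R−d)/(u−d) = (1.01−0.74)/(1.1−0.74) = 0.7500.
Payoff layer (t=4): V(4,0)=10.0000, V(4,1)=10.0000, V(4,2)=10.0000, V(4,3)=10.0000, V(4,4)=0.0000
  t=3,j=0: stock 54.7052 → up 60.1758 (V=10.0000), down 40.4819 (V=10.0000). Price 9.9010; hedge Δ=0.0000, bond B=9.9010.
  t=3,j=1: stock 81.3186 → up 89.4505 (V=10.0000), down 60.1758 (V=10.0000). Price 9.9010; hedge Δ=0.0000, bond B=9.9010.
  t=3,j=2: stock 120.8790 → up 132.9669 (V=10.0000), down 89.4505 (V=10.0000). Price 9.9010; hedge Δ=0.0000, bond B=9.9010.
  t=3,j=3: stock 179.6850 → up 197.6535 (V=0.0000), down 132.9669 (V=10.0000). Price 2.4752; hedge Δ=-0.1546, bond B=30.2530.
  t=2,j=0: stock 73.9260 → up 81.3186 (V=9.9010), down 54.7052 (V=9.9010). Price 9.8030; hedge Δ=0.0000, bond B=9.8030.
  t=2,j=1: stock 109.8900 → up 120.8790 (V=9.9010), down 81.3186 (V=9.9010). Price 9.8030; hedge Δ=0.0000, bond B=9.8030.
  t=2,j=2: stock 163.3500 → up 179.6850 (V=2.4752), down 120.8790 (V=9.9010). Price 4.2888; hedge Δ=-0.1263, bond B=24.9159.
  t=1,j=0: stock 99.9000 → up 109.8900 (V=9.8030), down 73.9260 (V=9.8030). Price 9.7059; hedge Δ=0.0000, bond B=9.7059.
  t=1,j=1: stock 148.5000 → up 163.3500 (V=4.2888), down 109.8900 (V=9.8030). Price 5.6112; hedge Δ=-0.1031, bond B=20.9284.
  t=0,j=0: stock 135.0000 → up 148.5000 (V=5.6112), down 99.9000 (V=9.7059). Price 6.5692; hedge Δ=-0.0843, bond B=17.9433.
Self-financing check: at every node Δ·S+B equals the discounted successor values.

(0,0): Delta=-0.0843 Bond=17.9433
(1,0): Delta=0.0000 Bond=9.7059
(1,1): Delta=-0.1031 Bond=20.9284
(2,0): Delta=0.0000 Bond=9.8030
(2,1): Delta=0.0000 Bond=9.8030
(2,2): Delta=-0.1263 Bond=24.9159
(3,0): Delta=0.0000 Bond=9.9010
(3,1): Delta=0.0000 Bond=9.9010
(3,2): Delta=0.0000 Bond=9.9010
(3,3): Delta=-0.1546 Bond=30.2530
V0=6.5692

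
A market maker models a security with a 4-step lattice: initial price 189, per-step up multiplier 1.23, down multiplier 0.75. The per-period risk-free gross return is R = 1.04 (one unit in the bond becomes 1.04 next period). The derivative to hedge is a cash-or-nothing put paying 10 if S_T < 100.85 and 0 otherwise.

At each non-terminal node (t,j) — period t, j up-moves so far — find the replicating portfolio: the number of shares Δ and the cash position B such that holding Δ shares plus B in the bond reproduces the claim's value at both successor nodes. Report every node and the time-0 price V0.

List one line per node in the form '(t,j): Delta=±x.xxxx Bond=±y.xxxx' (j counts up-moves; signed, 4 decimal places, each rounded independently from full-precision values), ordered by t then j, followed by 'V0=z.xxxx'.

(0,0): Delta=-0.0278 Bond=6.7508
(1,0): Delta=-0.0650 Bond=12.2888
(1,1): Delta=-0.0130 Bond=3.5693
(2,0): Delta=-0.1138 Bond=17.9735
(2,1): Delta=-0.0455 Bond=9.3780
(2,2): Delta=0.0000 Bond=0.0000
(3,0): Delta=0.0000 Bond=9.6154
(3,1): Delta=-0.1593 Bond=24.6394
(3,2): Delta=0.0000 Bond=0.0000
(3,3): Delta=0.0000 Bond=0.0000
V0=1.4911

The replicating-portfolio and risk-neutral prices coincide; use p* = (1.04−0.75)/(1.23−0.75) = 0.6042 for the latter.
Terminal values V(4,·): V(4,0)=10.0000, V(4,1)=10.0000, V(4,2)=0.0000, V(4,3)=0.0000, V(4,4)=0.0000
Node (3,0) S=79.7344: V=(p*·10.0000+(1−p*)·10.0000)/1.04=9.6154; Δ=(10.0000−10.0000)/(98.0733−59.8008)=0.0000; B=V−Δ·S=9.6154
Node (3,1) S=130.7644: V=(p*·0.0000+(1−p*)·10.0000)/1.04=3.8061; Δ=(0.0000−10.0000)/(160.8402−98.0733)=-0.1593; B=V−Δ·S=24.6394
Node (3,2) S=214.4536: V=(p*·0.0000+(1−p*)·0.0000)/1.04=0.0000; Δ=(0.0000−0.0000)/(263.7779−160.8402)=0.0000; B=V−Δ·S=0.0000
Node (3,3) S=351.7039: V=(p*·0.0000+(1−p*)·0.0000)/1.04=0.0000; Δ=(0.0000−0.0000)/(432.5958−263.7779)=0.0000; B=V−Δ·S=0.0000
Node (2,0) S=106.3125: V=(p*·3.8061+(1−p*)·9.6154)/1.04=5.8708; Δ=(3.8061−9.6154)/(130.7644−79.7344)=-0.1138; B=V−Δ·S=17.9735
Node (2,1) S=174.3525: V=(p*·0.0000+(1−p*)·3.8061)/1.04=1.4486; Δ=(0.0000−3.8061)/(214.4536−130.7644)=-0.0455; B=V−Δ·S=9.3780
Node (2,2) S=285.9381: V=(p*·0.0000+(1−p*)·0.0000)/1.04=0.0000; Δ=(0.0000−0.0000)/(351.7039−214.4536)=0.0000; B=V−Δ·S=0.0000
Node (1,0) S=141.7500: V=(p*·1.4486+(1−p*)·5.8708)/1.04=3.0760; Δ=(1.4486−5.8708)/(174.3525−106.3125)=-0.0650; B=V−Δ·S=12.2888
Node (1,1) S=232.4700: V=(p*·0.0000+(1−p*)·1.4486)/1.04=0.5514; Δ=(0.0000−1.4486)/(285.9381−174.3525)=-0.0130; B=V−Δ·S=3.5693
Node (0,0) S=189.0000: V=(p*·0.5514+(1−p*)·3.0760)/1.04=1.4911; Δ=(0.5514−3.0760)/(232.4700−141.7500)=-0.0278; B=V−Δ·S=6.7508
Each (Δ,B) replicates both successor values, so the strategy is self-financing and V0 is arbitrage-free.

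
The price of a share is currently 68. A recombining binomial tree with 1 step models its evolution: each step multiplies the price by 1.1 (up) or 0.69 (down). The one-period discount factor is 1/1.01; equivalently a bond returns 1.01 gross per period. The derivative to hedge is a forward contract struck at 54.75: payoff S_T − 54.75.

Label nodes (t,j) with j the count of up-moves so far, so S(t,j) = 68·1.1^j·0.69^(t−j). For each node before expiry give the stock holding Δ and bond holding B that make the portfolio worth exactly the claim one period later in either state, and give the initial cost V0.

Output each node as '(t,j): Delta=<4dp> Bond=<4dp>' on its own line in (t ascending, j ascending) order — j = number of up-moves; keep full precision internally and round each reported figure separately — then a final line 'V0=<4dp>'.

(0,0): Delta=1.0000 Bond=-54.2079
V0=13.7921

No-arbitrage ⇒ martingale measure with p* = (R−d)/(u−d) = 0.7805.
Payoff layer (t=1): V(1,0)=-7.8300, V(1,1)=20.0500
Node (0,0) S=68.0000: V=(p*·20.0500+(1−p*)·-7.8300)/1.01=13.7921; Δ=(20.0500−-7.8300)/(74.8000−46.9200)=1.0000; B=V−Δ·S=-54.2079
The time-0 hedge costs 13.7921, which is the no-arbitrage price.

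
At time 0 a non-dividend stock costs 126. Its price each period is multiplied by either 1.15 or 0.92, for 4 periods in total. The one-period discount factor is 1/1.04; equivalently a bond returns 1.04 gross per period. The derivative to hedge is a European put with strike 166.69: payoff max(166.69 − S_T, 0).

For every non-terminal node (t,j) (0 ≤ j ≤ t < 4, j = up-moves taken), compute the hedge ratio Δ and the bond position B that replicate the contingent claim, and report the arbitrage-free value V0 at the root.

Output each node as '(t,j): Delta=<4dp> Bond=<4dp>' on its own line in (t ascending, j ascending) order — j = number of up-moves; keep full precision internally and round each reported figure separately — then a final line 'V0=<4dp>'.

(0,0): Delta=-0.6928 Bond=109.4176
(1,0): Delta=-0.9093 Bond=138.8847
(1,1): Delta=-0.5341 Bond=90.7947
(2,0): Delta=-1.0000 Bond=154.1143
(2,1): Delta=-0.8428 Bond=135.5720
(2,2): Delta=-0.3078 Bond=56.7098
(3,0): Delta=-1.0000 Bond=160.2788
(3,1): Delta=-1.0000 Bond=160.2788
(3,2): Delta=-0.7275 Bond=123.3180
(3,3): Delta=0.0000 Bond=0.0000
V0=22.1196

Under the risk-neutral measure, an up-move has probability p* = (R−d)/(u−d) = 0.5217 and values discount at R = 1.04.
Terminal payoffs: V(4,0)=76.4245, V(4,1)=53.8581, V(4,2)=25.6501, V(4,3)=0.0000, V(4,4)=0.0000
  t=3,j=0: stock 98.1147 → up 112.8319 (V=53.8581), down 90.2655 (V=76.4245). Price 62.1642; hedge Δ=-1.0000, bond B=160.2788.
  t=3,j=1: stock 122.6434 → up 141.0399 (V=25.6501), down 112.8319 (V=53.8581). Price 37.6355; hedge Δ=-1.0000, bond B=160.2788.
  t=3,j=2: stock 153.3042 → up 176.2998 (V=0.0000), down 141.0399 (V=25.6501). Price 11.7956; hedge Δ=-0.7275, bond B=123.3180.
  t=3,j=3: stock 191.6302 → up 220.3748 (V=0.0000), down 176.2998 (V=0.0000). Price 0.0000; hedge Δ=0.0000, bond B=0.0000.
  t=2,j=0: stock 106.6464 → up 122.6434 (V=37.6355), down 98.1147 (V=62.1642). Price 47.4679; hedge Δ=-1.0000, bond B=154.1143.
  t=2,j=1: stock 133.3080 → up 153.3042 (V=11.7956), down 122.6434 (V=37.6355). Price 23.2248; hedge Δ=-0.8428, bond B=135.5720.
  t=2,j=2: stock 166.6350 → up 191.6302 (V=0.0000), down 153.3042 (V=11.7956). Price 5.4244; hedge Δ=-0.3078, bond B=56.7098.
  t=1,j=0: stock 115.9200 → up 133.3080 (V=23.2248), down 106.6464 (V=47.4679). Price 33.4801; hedge Δ=-0.9093, bond B=138.8847.
  t=1,j=1: stock 144.9000 → up 166.6350 (V=5.4244), down 133.3080 (V=23.2248). Price 13.4016; hedge Δ=-0.5341, bond B=90.7947.
  t=0,j=0: stock 126.0000 → up 144.9000 (V=13.4016), down 115.9200 (V=33.4801). Price 22.1196; hedge Δ=-0.6928, bond B=109.4176.
Root portfolio cost Δ·126+B reproduces V0=22.1196.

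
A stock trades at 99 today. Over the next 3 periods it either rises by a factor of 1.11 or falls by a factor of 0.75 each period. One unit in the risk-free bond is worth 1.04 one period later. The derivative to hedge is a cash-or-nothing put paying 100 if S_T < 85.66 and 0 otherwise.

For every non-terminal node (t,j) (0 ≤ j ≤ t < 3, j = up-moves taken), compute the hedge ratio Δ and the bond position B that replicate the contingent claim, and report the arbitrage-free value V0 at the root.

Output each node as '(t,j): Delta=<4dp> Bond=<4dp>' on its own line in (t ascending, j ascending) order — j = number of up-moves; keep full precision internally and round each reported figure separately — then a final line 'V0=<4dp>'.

(0,0): Delta=-0.8127 Bond=89.2312
(1,0): Delta=-2.8978 Bond=247.6184
(1,1): Delta=-0.4726 Bond=55.4306
(2,0): Delta=0.0000 Bond=96.1538
(2,1): Delta=-3.3704 Bond=296.4744
(2,2): Delta=0.0000 Bond=0.0000
V0=8.7764

No-arbitrage ⇒ martingale measure with p* = (R−d)/(u−d) = 0.8056.
Terminal values V(3,·): V(3,0)=100.0000, V(3,1)=100.0000, V(3,2)=0.0000, V(3,3)=0.0000
(2,0): S=55.6875. Δ = (V_up−V_dn)/(S_up−S_dn) = (100.0000−100.0000)/(61.8131−41.7656) = 0.0000. V = [p*·100.0000 + (1−p*)·100.0000]/1.04 = 96.1538. B = V − Δ·S = 96.1538.
(2,1): S=82.4175. Δ = (V_up−V_dn)/(S_up−S_dn) = (0.0000−100.0000)/(91.4834−61.8131) = -3.3704. V = [p*·0.0000 + (1−p*)·100.0000]/1.04 = 18.6966. B = V − Δ·S = 296.4744.
(2,2): S=121.9779. Δ = (V_up−V_dn)/(S_up−S_dn) = (0.0000−0.0000)/(135.3955−91.4834) = 0.0000. V = [p*·0.0000 + (1−p*)·0.0000]/1.04 = 0.0000. B = V − Δ·S = 0.0000.
(1,0): S=74.2500. Δ = (V_up−V_dn)/(S_up−S_dn) = (18.6966−96.1538)/(82.4175−55.6875) = -2.8978. V = [p*·18.6966 + (1−p*)·96.1538]/1.04 = 32.4593. B = V − Δ·S = 247.6184.
(1,1): S=109.8900. Δ = (V_up−V_dn)/(S_up−S_dn) = (0.0000−18.6966)/(121.9779−82.4175) = -0.4726. V = [p*·0.0000 + (1−p*)·18.6966]/1.04 = 3.4956. B = V − Δ·S = 55.4306.
(0,0): S=99.0000. Δ = (V_up−V_dn)/(S_up−S_dn) = (3.4956−32.4593)/(109.8900−74.2500) = -0.8127. V = [p*·3.4956 + (1−p*)·32.4593]/1.04 = 8.7764. B = V − Δ·S = 89.2312.
Self-financing check: at every node Δ·S+B equals the discounted successor values.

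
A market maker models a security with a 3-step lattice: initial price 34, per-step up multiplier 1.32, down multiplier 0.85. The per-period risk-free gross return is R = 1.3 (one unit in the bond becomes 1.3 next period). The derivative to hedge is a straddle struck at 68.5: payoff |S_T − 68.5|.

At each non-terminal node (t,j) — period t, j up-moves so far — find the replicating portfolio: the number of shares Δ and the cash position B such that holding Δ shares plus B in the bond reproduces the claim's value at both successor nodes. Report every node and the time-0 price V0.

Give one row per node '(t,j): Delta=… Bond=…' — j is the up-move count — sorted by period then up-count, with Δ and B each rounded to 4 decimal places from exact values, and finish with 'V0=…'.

(0,0): Delta=-0.3416 Bond=16.5412
(1,0): Delta=-1.0000 Bond=40.5325
(1,1): Delta=-0.3227 Bond=20.6578
(2,0): Delta=-1.0000 Bond=52.6923
(2,1): Delta=-1.0000 Bond=52.6923
(2,2): Delta=-0.3033 Bond=25.7068
V0=4.9283

The replicating-portfolio and risk-neutral prices coincide; use p* = (1.3−0.85)/(1.32−0.85) = 0.9574 for the latter.
At expiry t=3: V(3,0)=47.6198, V(3,1)=36.0742, V(3,2)=18.1446, V(3,3)=9.6989
(2,0): S=24.5650. Δ = (V_up−V_dn)/(S_up−S_dn) = (36.0742−47.6198)/(32.4258−20.8802) = -1.0000. V = [p*·36.0742 + (1−p*)·47.6198]/1.3 = 28.1273. B = V − Δ·S = 52.6923.
(2,1): S=38.1480. Δ = (V_up−V_dn)/(S_up−S_dn) = (18.1446−36.0742)/(50.3554−32.4258) = -1.0000. V = [p*·18.1446 + (1−p*)·36.0742]/1.3 = 14.5443. B = V − Δ·S = 52.6923.
(2,2): S=59.2416. Δ = (V_up−V_dn)/(S_up−S_dn) = (9.6989−18.1446)/(78.1989−50.3554) = -0.3033. V = [p*·9.6989 + (1−p*)·18.1446]/1.3 = 7.7372. B = V − Δ·S = 25.7068.
(1,0): S=28.9000. Δ = (V_up−V_dn)/(S_up−S_dn) = (14.5443−28.1273)/(38.1480−24.5650) = -1.0000. V = [p*·14.5443 + (1−p*)·28.1273]/1.3 = 11.6325. B = V − Δ·S = 40.5325.
(1,1): S=44.8800. Δ = (V_up−V_dn)/(S_up−S_dn) = (7.7372−14.5443)/(59.2416−38.1480) = -0.3227. V = [p*·7.7372 + (1−p*)·14.5443]/1.3 = 6.1745. B = V − Δ·S = 20.6578.
(0,0): S=34.0000. Δ = (V_up−V_dn)/(S_up−S_dn) = (6.1745−11.6325)/(44.8800−28.9000) = -0.3416. V = [p*·6.1745 + (1−p*)·11.6325]/1.3 = 4.9283. B = V − Δ·S = 16.5412.
Check: Δ(0,0)·S0 + B(0,0) = 4.9283 = V0.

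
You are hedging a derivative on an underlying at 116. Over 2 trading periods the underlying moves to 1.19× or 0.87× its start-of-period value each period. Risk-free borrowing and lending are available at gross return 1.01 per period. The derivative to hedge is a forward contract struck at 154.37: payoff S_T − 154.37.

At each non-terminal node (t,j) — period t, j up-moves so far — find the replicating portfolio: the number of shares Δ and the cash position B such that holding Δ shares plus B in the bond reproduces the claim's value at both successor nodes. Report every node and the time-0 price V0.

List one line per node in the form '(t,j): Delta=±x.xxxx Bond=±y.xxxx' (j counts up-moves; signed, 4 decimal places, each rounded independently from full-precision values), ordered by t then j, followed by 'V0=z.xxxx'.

No-arbitrage ⇒ martingale measure with p* = (R−d)/(u−d) = 0.4375.
Payoff layer (t=2): V(2,0)=-66.5696, V(2,1)=-34.2752, V(2,2)=9.8976
Node (1,0) S=100.9200: V=(p*·-34.2752+(1−p*)·-66.5696)/1.01=-51.9216; Δ=(-34.2752−-66.5696)/(120.0948−87.8004)=1.0000; B=V−Δ·S=-152.8416
Node (1,1) S=138.0400: V=(p*·9.8976+(1−p*)·-34.2752)/1.01=-14.8016; Δ=(9.8976−-34.2752)/(164.2676−120.0948)=1.0000; B=V−Δ·S=-152.8416
Node (0,0) S=116.0000: V=(p*·-14.8016+(1−p*)·-51.9216)/1.01=-35.3283; Δ=(-14.8016−-51.9216)/(138.0400−100.9200)=1.0000; B=V−Δ·S=-151.3283
Check: Δ(0,0)·S0 + B(0,0) = -35.3283 = V0.

(0,0): Delta=1.0000 Bond=-151.3283
(1,0): Delta=1.0000 Bond=-152.8416
(1,1): Delta=1.0000 Bond=-152.8416
V0=-35.3283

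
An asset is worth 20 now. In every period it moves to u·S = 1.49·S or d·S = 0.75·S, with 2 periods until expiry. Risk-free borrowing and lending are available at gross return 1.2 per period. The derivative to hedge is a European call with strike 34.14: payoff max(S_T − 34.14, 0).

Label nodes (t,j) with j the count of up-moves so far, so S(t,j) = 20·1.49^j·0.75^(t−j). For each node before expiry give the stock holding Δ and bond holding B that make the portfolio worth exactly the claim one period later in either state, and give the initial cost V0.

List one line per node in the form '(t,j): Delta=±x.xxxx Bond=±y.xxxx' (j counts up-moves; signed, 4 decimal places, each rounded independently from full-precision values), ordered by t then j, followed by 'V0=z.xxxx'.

(0,0): Delta=0.3514 Bond=-4.3922
(1,0): Delta=0.0000 Bond=0.0000
(1,1): Delta=0.4654 Bond=-8.6672
V0=2.6353

The replicating-portfolio and risk-neutral prices coincide; use p* = (1.2−0.75)/(1.49−0.75) = 0.6081 for the latter.
Terminal values V(2,·): V(2,0)=0.0000, V(2,1)=0.0000, V(2,2)=10.2620
(1,0): S=15.0000. Δ = (V_up−V_dn)/(S_up−S_dn) = (0.0000−0.0000)/(22.3500−11.2500) = 0.0000. V = [p*·0.0000 + (1−p*)·0.0000]/1.2 = 0.0000. B = V − Δ·S = 0.0000.
(1,1): S=29.8000. Δ = (V_up−V_dn)/(S_up−S_dn) = (10.2620−0.0000)/(44.4020−22.3500) = 0.4654. V = [p*·10.2620 + (1−p*)·0.0000]/1.2 = 5.2003. B = V − Δ·S = -8.6672.
(0,0): S=20.0000. Δ = (V_up−V_dn)/(S_up−S_dn) = (5.2003−0.0000)/(29.8000−15.0000) = 0.3514. V = [p*·5.2003 + (1−p*)·0.0000]/1.2 = 2.6353. B = V − Δ·S = -4.3922.
Root portfolio cost Δ·20+B reproduces V0=2.6353.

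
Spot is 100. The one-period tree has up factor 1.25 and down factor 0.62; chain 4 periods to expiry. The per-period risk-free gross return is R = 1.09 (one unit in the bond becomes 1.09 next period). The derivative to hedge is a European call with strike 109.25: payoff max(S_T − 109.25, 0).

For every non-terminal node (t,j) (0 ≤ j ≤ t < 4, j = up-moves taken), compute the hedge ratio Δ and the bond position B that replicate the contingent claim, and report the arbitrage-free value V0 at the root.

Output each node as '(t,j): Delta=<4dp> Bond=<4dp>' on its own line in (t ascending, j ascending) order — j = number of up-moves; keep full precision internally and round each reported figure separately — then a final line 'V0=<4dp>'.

(0,0): Delta=0.6878 Bond=-35.6371
(1,0): Delta=0.1420 Bond=-5.0093
(1,1): Delta=0.7799 Bond=-50.3628
(2,0): Delta=0.0000 Bond=0.0000
(2,1): Delta=0.1660 Bond=-7.3189
(2,2): Delta=0.8836 Bond=-71.0918
(3,0): Delta=0.0000 Bond=0.0000
(3,1): Delta=0.0000 Bond=0.0000
(3,2): Delta=0.1941 Bond=-10.6934
(3,3): Delta=1.0000 Bond=-100.2294
V0=33.1400

The replicating-portfolio and risk-neutral prices coincide; use p* = (1.09−0.62)/(1.25−0.62) = 0.7460 for the latter.
At expiry t=4: V(4,0)=0.0000, V(4,1)=0.0000, V(4,2)=0.0000, V(4,3)=11.8438, V(4,4)=134.8906
  t=3,j=0: stock 23.8328 → up 29.7910 (V=0.0000), down 14.7763 (V=0.0000). Price 0.0000; hedge Δ=0.0000, bond B=0.0000.
  t=3,j=1: stock 48.0500 → up 60.0625 (V=0.0000), down 29.7910 (V=0.0000). Price 0.0000; hedge Δ=0.0000, bond B=0.0000.
  t=3,j=2: stock 96.8750 → up 121.0938 (V=11.8438), down 60.0625 (V=0.0000). Price 8.1063; hedge Δ=0.1941, bond B=-10.6934.
  t=3,j=3: stock 195.3125 → up 244.1406 (V=134.8906), down 121.0938 (V=11.8438). Price 95.0831; hedge Δ=1.0000, bond B=-100.2294.
  t=2,j=0: stock 38.4400 → up 48.0500 (V=0.0000), down 23.8328 (V=0.0000). Price 0.0000; hedge Δ=0.0000, bond B=0.0000.
  t=2,j=1: stock 77.5000 → up 96.8750 (V=8.1063), down 48.0500 (V=0.0000). Price 5.5482; hedge Δ=0.1660, bond B=-7.3189.
  t=2,j=2: stock 156.2500 → up 195.3125 (V=95.0831), down 96.8750 (V=8.1063). Price 66.9668; hedge Δ=0.8836, bond B=-71.0918.
  t=1,j=0: stock 62.0000 → up 77.5000 (V=5.5482), down 38.4400 (V=0.0000). Price 3.7974; hedge Δ=0.1420, bond B=-5.0093.
  t=1,j=1: stock 125.0000 → up 156.2500 (V=66.9668), down 77.5000 (V=5.5482). Price 47.1270; hedge Δ=0.7799, bond B=-50.3628.
  t=0,j=0: stock 100.0000 → up 125.0000 (V=47.1270), down 62.0000 (V=3.7974). Price 33.1400; hedge Δ=0.6878, bond B=-35.6371.
Each (Δ,B) replicates both successor values, so the strategy is self-financing and V0 is arbitrage-free.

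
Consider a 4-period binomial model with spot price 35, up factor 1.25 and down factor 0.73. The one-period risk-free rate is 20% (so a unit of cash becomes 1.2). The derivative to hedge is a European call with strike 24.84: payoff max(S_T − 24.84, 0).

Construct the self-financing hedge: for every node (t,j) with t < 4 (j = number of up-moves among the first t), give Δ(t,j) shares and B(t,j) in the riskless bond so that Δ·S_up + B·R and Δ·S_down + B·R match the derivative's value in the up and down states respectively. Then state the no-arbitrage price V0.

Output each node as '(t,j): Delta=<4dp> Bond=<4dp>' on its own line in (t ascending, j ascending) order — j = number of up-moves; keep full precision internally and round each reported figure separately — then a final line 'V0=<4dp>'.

No-arbitrage ⇒ martingale measure with p* = (R−d)/(u−d) = 0.9038.
At expiry t=4: V(4,0)=0.0000, V(4,1)=0.0000, V(4,2)=4.3030, V(4,3)=25.0623, V(4,4)=60.6092
(3,0): S=13.6156. Δ = (V_up−V_dn)/(S_up−S_dn) = (0.0000−0.0000)/(17.0195−9.9394) = 0.0000. V = [p*·0.0000 + (1−p*)·0.0000]/1.2 = 0.0000. B = V − Δ·S = 0.0000.
(3,1): S=23.3144. Δ = (V_up−V_dn)/(S_up−S_dn) = (4.3030−0.0000)/(29.1430−17.0195) = 0.3549. V = [p*·4.3030 + (1−p*)·0.0000]/1.2 = 3.2410. B = V − Δ·S = -5.0339.
(3,2): S=39.9219. Δ = (V_up−V_dn)/(S_up−S_dn) = (25.0623−4.3030)/(49.9023−29.1430) = 1.0000. V = [p*·25.0623 + (1−p*)·4.3030]/1.2 = 19.2219. B = V − Δ·S = -20.7000.
(3,3): S=68.3594. Δ = (V_up−V_dn)/(S_up−S_dn) = (60.6092−25.0623)/(85.4492−49.9023) = 1.0000. V = [p*·60.6092 + (1−p*)·25.0623]/1.2 = 47.6594. B = V − Δ·S = -20.7000.
(2,0): S=18.6515. Δ = (V_up−V_dn)/(S_up−S_dn) = (3.2410−0.0000)/(23.3144−13.6156) = 0.3342. V = [p*·3.2410 + (1−p*)·0.0000]/1.2 = 2.4412. B = V − Δ·S = -3.7916.
(2,1): S=31.9375. Δ = (V_up−V_dn)/(S_up−S_dn) = (19.2219−3.2410)/(39.9219−23.3144) = 0.9623. V = [p*·19.2219 + (1−p*)·3.2410]/1.2 = 14.7377. B = V − Δ·S = -15.9947.
(2,2): S=54.6875. Δ = (V_up−V_dn)/(S_up−S_dn) = (47.6594−19.2219)/(68.3594−39.9219) = 1.0000. V = [p*·47.6594 + (1−p*)·19.2219]/1.2 = 37.4375. B = V − Δ·S = -17.2500.
(1,0): S=25.5500. Δ = (V_up−V_dn)/(S_up−S_dn) = (14.7377−2.4412)/(31.9375−18.6515) = 0.9255. V = [p*·14.7377 + (1−p*)·2.4412]/1.2 = 11.2961. B = V − Δ·S = -12.3511.
(1,1): S=43.7500. Δ = (V_up−V_dn)/(S_up−S_dn) = (37.4375−14.7377)/(54.6875−31.9375) = 0.9978. V = [p*·37.4375 + (1−p*)·14.7377]/1.2 = 29.3790. B = V − Δ·S = -14.2744.
(0,0): S=35.0000. Δ = (V_up−V_dn)/(S_up−S_dn) = (29.3790−11.2961)/(43.7500−25.5500) = 0.9936. V = [p*·29.3790 + (1−p*)·11.2961]/1.2 = 23.0336. B = V − Δ·S = -11.7412.
Check: Δ(0,0)·S0 + B(0,0) = 23.0336 = V0.

(0,0): Delta=0.9936 Bond=-11.7412
(1,0): Delta=0.9255 Bond=-12.3511
(1,1): Delta=0.9978 Bond=-14.2744
(2,0): Delta=0.3342 Bond=-3.7916
(2,1): Delta=0.9623 Bond=-15.9947
(2,2): Delta=1.0000 Bond=-17.2500
(3,0): Delta=0.0000 Bond=0.0000
(3,1): Delta=0.3549 Bond=-5.0339
(3,2): Delta=1.0000 Bond=-20.7000
(3,3): Delta=1.0000 Bond=-20.7000
V0=23.0336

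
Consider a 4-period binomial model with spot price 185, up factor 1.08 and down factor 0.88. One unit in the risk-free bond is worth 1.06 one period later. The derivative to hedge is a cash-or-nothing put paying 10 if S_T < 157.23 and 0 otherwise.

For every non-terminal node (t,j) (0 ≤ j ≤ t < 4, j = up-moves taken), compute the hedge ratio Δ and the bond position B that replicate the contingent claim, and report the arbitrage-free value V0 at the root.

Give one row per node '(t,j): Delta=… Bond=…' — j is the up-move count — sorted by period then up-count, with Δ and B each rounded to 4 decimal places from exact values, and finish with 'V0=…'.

Since d<R<u, set p* = (R−d)/(u−d) = 0.9000; price each node as the discounted p*-expectation of its children.
Payoff layer (t=4): V(4,0)=10.0000, V(4,1)=10.0000, V(4,2)=0.0000, V(4,3)=0.0000, V(4,4)=0.0000
Node (3,0) S=126.0723: V=(p*·10.0000+(1−p*)·10.0000)/1.06=9.4340; Δ=(10.0000−10.0000)/(136.1581−110.9436)=0.0000; B=V−Δ·S=9.4340
Node (3,1) S=154.7251: V=(p*·0.0000+(1−p*)·10.0000)/1.06=0.9434; Δ=(0.0000−10.0000)/(167.1031−136.1581)=-0.3232; B=V−Δ·S=50.9434
Node (3,2) S=189.8899: V=(p*·0.0000+(1−p*)·0.0000)/1.06=0.0000; Δ=(0.0000−0.0000)/(205.0811−167.1031)=0.0000; B=V−Δ·S=0.0000
Node (3,3) S=233.0467: V=(p*·0.0000+(1−p*)·0.0000)/1.06=0.0000; Δ=(0.0000−0.0000)/(251.6905−205.0811)=0.0000; B=V−Δ·S=0.0000
Node (2,0) S=143.2640: V=(p*·0.9434+(1−p*)·9.4340)/1.06=1.6910; Δ=(0.9434−9.4340)/(154.7251−126.0723)=-0.2963; B=V−Δ·S=44.1438
Node (2,1) S=175.8240: V=(p*·0.0000+(1−p*)·0.9434)/1.06=0.0890; Δ=(0.0000−0.9434)/(189.8899−154.7251)=-0.0268; B=V−Δ·S=4.8060
Node (2,2) S=215.7840: V=(p*·0.0000+(1−p*)·0.0000)/1.06=0.0000; Δ=(0.0000−0.0000)/(233.0467−189.8899)=0.0000; B=V−Δ·S=0.0000
Node (1,0) S=162.8000: V=(p*·0.0890+(1−p*)·1.6910)/1.06=0.2351; Δ=(0.0890−1.6910)/(175.8240−143.2640)=-0.0492; B=V−Δ·S=8.2451
Node (1,1) S=199.8000: V=(p*·0.0000+(1−p*)·0.0890)/1.06=0.0084; Δ=(0.0000−0.0890)/(215.7840−175.8240)=-0.0022; B=V−Δ·S=0.4534
Node (0,0) S=185.0000: V=(p*·0.0084+(1−p*)·0.2351)/1.06=0.0293; Δ=(0.0084−0.2351)/(199.8000−162.8000)=-0.0061; B=V−Δ·S=1.1628
Self-financing check: at every node Δ·S+B equals the discounted successor values.

(0,0): Delta=-0.0061 Bond=1.1628
(1,0): Delta=-0.0492 Bond=8.2451
(1,1): Delta=-0.0022 Bond=0.4534
(2,0): Delta=-0.2963 Bond=44.1438
(2,1): Delta=-0.0268 Bond=4.8060
(2,2): Delta=0.0000 Bond=0.0000
(3,0): Delta=0.0000 Bond=9.4340
(3,1): Delta=-0.3232 Bond=50.9434
(3,2): Delta=0.0000 Bond=0.0000
(3,3): Delta=0.0000 Bond=0.0000
V0=0.0293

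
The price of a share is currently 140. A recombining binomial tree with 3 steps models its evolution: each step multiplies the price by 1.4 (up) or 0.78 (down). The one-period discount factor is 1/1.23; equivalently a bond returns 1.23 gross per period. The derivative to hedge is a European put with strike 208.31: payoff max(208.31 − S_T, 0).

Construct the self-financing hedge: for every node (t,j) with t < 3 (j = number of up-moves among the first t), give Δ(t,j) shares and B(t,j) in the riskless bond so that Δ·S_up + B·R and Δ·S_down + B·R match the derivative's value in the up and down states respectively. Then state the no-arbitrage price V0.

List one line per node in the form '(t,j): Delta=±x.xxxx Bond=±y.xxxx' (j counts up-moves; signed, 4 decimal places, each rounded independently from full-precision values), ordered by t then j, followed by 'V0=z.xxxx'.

(0,0): Delta=-0.3002 Bond=51.4320
(1,0): Delta=-0.9501 Bond=134.2357
(1,1): Delta=-0.1634 Bond=36.4488
(2,0): Delta=-1.0000 Bond=169.3577
(2,1): Delta=-0.9396 Bond=163.5052
(2,2): Delta=0.0000 Bond=0.0000
V0=9.4067

Since d<R<u, set p* = (R−d)/(u−d) = 0.7258; price each node as the discounted p*-expectation of its children.
At expiry t=3: V(3,0)=141.8727, V(3,1)=89.0636, V(3,2)=0.0000, V(3,3)=0.0000
(2,0): S=85.1760. Δ = (V_up−V_dn)/(S_up−S_dn) = (89.0636−141.8727)/(119.2464−66.4373) = -1.0000. V = [p*·89.0636 + (1−p*)·141.8727]/1.23 = 84.1817. B = V − Δ·S = 169.3577.
(2,1): S=152.8800. Δ = (V_up−V_dn)/(S_up−S_dn) = (0.0000−89.0636)/(214.0320−119.2464) = -0.9396. V = [p*·0.0000 + (1−p*)·89.0636]/1.23 = 19.8542. B = V − Δ·S = 163.5052.
(2,2): S=274.4000. Δ = (V_up−V_dn)/(S_up−S_dn) = (0.0000−0.0000)/(384.1600−214.0320) = 0.0000. V = [p*·0.0000 + (1−p*)·0.0000]/1.23 = 0.0000. B = V − Δ·S = 0.0000.
(1,0): S=109.2000. Δ = (V_up−V_dn)/(S_up−S_dn) = (19.8542−84.1817)/(152.8800−85.1760) = -0.9501. V = [p*·19.8542 + (1−p*)·84.1817]/1.23 = 30.4816. B = V − Δ·S = 134.2357.
(1,1): S=196.0000. Δ = (V_up−V_dn)/(S_up−S_dn) = (0.0000−19.8542)/(274.4000−152.8800) = -0.1634. V = [p*·0.0000 + (1−p*)·19.8542]/1.23 = 4.4259. B = V − Δ·S = 36.4488.
(0,0): S=140.0000. Δ = (V_up−V_dn)/(S_up−S_dn) = (4.4259−30.4816)/(196.0000−109.2000) = -0.3002. V = [p*·4.4259 + (1−p*)·30.4816]/1.23 = 9.4067. B = V − Δ·S = 51.4320.
Each (Δ,B) replicates both successor values, so the strategy is self-financing and V0 is arbitrage-free.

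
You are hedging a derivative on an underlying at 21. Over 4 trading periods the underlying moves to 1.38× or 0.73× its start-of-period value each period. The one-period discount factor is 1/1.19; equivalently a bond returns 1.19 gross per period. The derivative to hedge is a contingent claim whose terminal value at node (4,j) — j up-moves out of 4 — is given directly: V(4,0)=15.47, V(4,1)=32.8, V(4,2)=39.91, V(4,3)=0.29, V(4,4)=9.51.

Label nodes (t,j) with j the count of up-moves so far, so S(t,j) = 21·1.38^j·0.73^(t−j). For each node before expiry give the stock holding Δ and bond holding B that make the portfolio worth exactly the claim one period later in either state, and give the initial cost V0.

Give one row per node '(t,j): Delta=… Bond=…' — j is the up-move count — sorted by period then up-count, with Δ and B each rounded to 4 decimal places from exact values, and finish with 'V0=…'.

Risk-neutral probability p* = (R−d)/(u−d) = (1.19−0.73)/(1.38−0.73) = 0.7077.
Payoff layer (t=4): V(4,0)=15.4700, V(4,1)=32.8000, V(4,2)=39.9100, V(4,3)=0.2900, V(4,4)=9.5100
(3,0): S=8.1694. Δ = (V_up−V_dn)/(S_up−S_dn) = (32.8000−15.4700)/(11.2737−5.9636) = 3.2636. V = [p*·32.8000 + (1−p*)·15.4700]/1.19 = 23.3061. B = V − Δ·S = -3.3554.
(3,1): S=15.4434. Δ = (V_up−V_dn)/(S_up−S_dn) = (39.9100−32.8000)/(21.3119−11.2737) = 0.7083. V = [p*·39.9100 + (1−p*)·32.8000]/1.19 = 31.7913. B = V − Δ·S = 20.8529.
(3,2): S=29.1945. Δ = (V_up−V_dn)/(S_up−S_dn) = (0.2900−39.9100)/(40.2883−21.3119) = -2.0879. V = [p*·0.2900 + (1−p*)·39.9100]/1.19 = 9.9758. B = V − Δ·S = 70.9297.
(3,3): S=55.1895. Δ = (V_up−V_dn)/(S_up−S_dn) = (9.5100−0.2900)/(76.1615−40.2883) = 0.2570. V = [p*·9.5100 + (1−p*)·0.2900]/1.19 = 5.7268. B = V − Δ·S = -8.4578.
(2,0): S=11.1909. Δ = (V_up−V_dn)/(S_up−S_dn) = (31.7913−23.3061)/(15.4434−8.1694) = 1.1665. V = [p*·31.7913 + (1−p*)·23.3061]/1.19 = 24.6311. B = V − Δ·S = 11.5770.
(2,1): S=21.1554. Δ = (V_up−V_dn)/(S_up−S_dn) = (9.9758−31.7913)/(29.1945−15.4434) = -1.5865. V = [p*·9.9758 + (1−p*)·31.7913]/1.19 = 13.7417. B = V − Δ·S = 47.3041.
(2,2): S=39.9924. Δ = (V_up−V_dn)/(S_up−S_dn) = (5.7268−9.9758)/(55.1895−29.1945) = -0.1635. V = [p*·5.7268 + (1−p*)·9.9758]/1.19 = 5.8562. B = V − Δ·S = 12.3931.
(1,0): S=15.3300. Δ = (V_up−V_dn)/(S_up−S_dn) = (13.7417−24.6311)/(21.1554−11.1909) = -1.0928. V = [p*·13.7417 + (1−p*)·24.6311]/1.19 = 14.2225. B = V − Δ·S = 30.9754.
(1,1): S=28.9800. Δ = (V_up−V_dn)/(S_up−S_dn) = (5.8562−13.7417)/(39.9924−21.1554) = -0.4186. V = [p*·5.8562 + (1−p*)·13.7417]/1.19 = 6.8581. B = V − Δ·S = 18.9898.
(0,0): S=21.0000. Δ = (V_up−V_dn)/(S_up−S_dn) = (6.8581−14.2225)/(28.9800−15.3300) = -0.5395. V = [p*·6.8581 + (1−p*)·14.2225]/1.19 = 7.5721. B = V − Δ·S = 18.9019.
Check: Δ(0,0)·S0 + B(0,0) = 7.5721 = V0.

(0,0): Delta=-0.5395 Bond=18.9019
(1,0): Delta=-1.0928 Bond=30.9754
(1,1): Delta=-0.4186 Bond=18.9898
(2,0): Delta=1.1665 Bond=11.5770
(2,1): Delta=-1.5865 Bond=47.3041
(2,2): Delta=-0.1635 Bond=12.3931
(3,0): Delta=3.2636 Bond=-3.3554
(3,1): Delta=0.7083 Bond=20.8529
(3,2): Delta=-2.0879 Bond=70.9297
(3,3): Delta=0.2570 Bond=-8.4578
V0=7.5721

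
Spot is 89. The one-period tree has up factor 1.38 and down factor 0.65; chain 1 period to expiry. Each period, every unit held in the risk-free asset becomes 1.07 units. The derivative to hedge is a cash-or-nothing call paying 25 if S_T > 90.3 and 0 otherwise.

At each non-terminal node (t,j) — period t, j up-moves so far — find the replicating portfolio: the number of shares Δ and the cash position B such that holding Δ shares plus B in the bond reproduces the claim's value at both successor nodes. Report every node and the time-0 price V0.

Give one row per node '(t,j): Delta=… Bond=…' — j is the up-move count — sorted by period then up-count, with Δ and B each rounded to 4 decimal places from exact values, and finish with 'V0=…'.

(0,0): Delta=0.3848 Bond=-20.8040
V0=13.4426

No-arbitrage ⇒ martingale measure with p* = (R−d)/(u−d) = 0.5753.
Terminal values V(1,·): V(1,0)=0.0000, V(1,1)=25.0000
  t=0,j=0: stock 89.0000 → up 122.8200 (V=25.0000), down 57.8500 (V=0.0000). Price 13.4426; hedge Δ=0.3848, bond B=-20.8040.
Check: Δ(0,0)·S0 + B(0,0) = 13.4426 = V0.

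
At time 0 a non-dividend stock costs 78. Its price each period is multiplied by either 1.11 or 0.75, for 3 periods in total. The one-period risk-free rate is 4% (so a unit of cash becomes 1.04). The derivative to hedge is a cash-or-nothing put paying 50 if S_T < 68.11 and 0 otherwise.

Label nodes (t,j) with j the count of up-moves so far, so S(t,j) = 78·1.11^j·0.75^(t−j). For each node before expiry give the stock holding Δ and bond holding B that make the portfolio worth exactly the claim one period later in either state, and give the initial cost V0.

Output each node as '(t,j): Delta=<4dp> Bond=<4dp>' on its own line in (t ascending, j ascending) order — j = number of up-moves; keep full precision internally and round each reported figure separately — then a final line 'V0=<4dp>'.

No-arbitrage ⇒ martingale measure with p* = (R−d)/(u−d) = 0.8056.
Terminal values V(3,·): V(3,0)=50.0000, V(3,1)=50.0000, V(3,2)=0.0000, V(3,3)=0.0000
Node (2,0) S=43.8750: V=(p*·50.0000+(1−p*)·50.0000)/1.04=48.0769; Δ=(50.0000−50.0000)/(48.7013−32.9062)=0.0000; B=V−Δ·S=48.0769
Node (2,1) S=64.9350: V=(p*·0.0000+(1−p*)·50.0000)/1.04=9.3483; Δ=(0.0000−50.0000)/(72.0779−48.7013)=-2.1389; B=V−Δ·S=148.2372
Node (2,2) S=96.1038: V=(p*·0.0000+(1−p*)·0.0000)/1.04=0.0000; Δ=(0.0000−0.0000)/(106.6752−72.0779)=0.0000; B=V−Δ·S=0.0000
Node (1,0) S=58.5000: V=(p*·9.3483+(1−p*)·48.0769)/1.04=16.2297; Δ=(9.3483−48.0769)/(64.9350−43.8750)=-1.8390; B=V−Δ·S=123.8092
Node (1,1) S=86.5800: V=(p*·0.0000+(1−p*)·9.3483)/1.04=1.7478; Δ=(0.0000−9.3483)/(96.1038−64.9350)=-0.2999; B=V−Δ·S=27.7153
Node (0,0) S=78.0000: V=(p*·1.7478+(1−p*)·16.2297)/1.04=4.3882; Δ=(1.7478−16.2297)/(86.5800−58.5000)=-0.5157; B=V−Δ·S=44.6156
Self-financing check: at every node Δ·S+B equals the discounted successor values.

(0,0): Delta=-0.5157 Bond=44.6156
(1,0): Delta=-1.8390 Bond=123.8092
(1,1): Delta=-0.2999 Bond=27.7153
(2,0): Delta=0.0000 Bond=48.0769
(2,1): Delta=-2.1389 Bond=148.2372
(2,2): Delta=0.0000 Bond=0.0000
V0=4.3882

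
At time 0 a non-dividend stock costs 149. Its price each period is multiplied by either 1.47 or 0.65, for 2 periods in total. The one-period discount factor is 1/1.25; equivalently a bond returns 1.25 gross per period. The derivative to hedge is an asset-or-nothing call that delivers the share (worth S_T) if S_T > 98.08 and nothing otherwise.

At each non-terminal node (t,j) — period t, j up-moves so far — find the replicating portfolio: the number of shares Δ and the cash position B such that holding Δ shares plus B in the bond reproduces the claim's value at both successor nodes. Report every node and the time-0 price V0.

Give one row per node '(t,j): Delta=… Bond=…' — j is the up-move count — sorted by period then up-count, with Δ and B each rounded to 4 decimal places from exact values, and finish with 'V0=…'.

Under the risk-neutral measure, an up-move has probability p* = (R−d)/(u−d) = 0.7317 and values discount at R = 1.25.
At expiry t=2: V(2,0)=0.0000, V(2,1)=142.3695, V(2,2)=321.9741
Node (1,0) S=96.8500: V=(p*·142.3695+(1−p*)·0.0000)/1.25=83.3382; Δ=(142.3695−0.0000)/(142.3695−62.9525)=1.7927; B=V−Δ·S=-90.2831
Node (1,1) S=219.0300: V=(p*·321.9741+(1−p*)·142.3695)/1.25=219.0300; Δ=(321.9741−142.3695)/(321.9741−142.3695)=1.0000; B=V−Δ·S=0.0000
Node (0,0) S=149.0000: V=(p*·219.0300+(1−p*)·83.3382)/1.25=146.0999; Δ=(219.0300−83.3382)/(219.0300−96.8500)=1.1106; B=V−Δ·S=-19.3778
Self-financing check: at every node Δ·S+B equals the discounted successor values.

(0,0): Delta=1.1106 Bond=-19.3778
(1,0): Delta=1.7927 Bond=-90.2831
(1,1): Delta=1.0000 Bond=0.0000
V0=146.0999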